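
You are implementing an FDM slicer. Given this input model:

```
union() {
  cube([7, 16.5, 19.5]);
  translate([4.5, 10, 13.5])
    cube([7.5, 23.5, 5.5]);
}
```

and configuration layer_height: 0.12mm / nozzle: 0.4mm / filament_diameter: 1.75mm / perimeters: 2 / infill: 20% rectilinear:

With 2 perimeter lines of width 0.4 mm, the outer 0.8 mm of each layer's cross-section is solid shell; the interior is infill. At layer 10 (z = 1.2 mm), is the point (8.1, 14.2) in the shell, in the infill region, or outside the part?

At z = 1.2 mm: the cube is present — its section is the full 7×16.5 rectangle; the cube at (4.5, 10) is absent (z outside [13.5, 19]); Merging all regions: only the 7×16.5 cube is present, so the union is just that shape — 1 connected region. Overall, the cross-section is a single solid region. The nearest boundary edge runs (7.00, 0.00)→(7.00, 16.50); distance from the point to it = 1.10 mm. The point is not inside any of the regions above, so it lies outside the cross-section (1.10 mm from the nearest boundary).

outside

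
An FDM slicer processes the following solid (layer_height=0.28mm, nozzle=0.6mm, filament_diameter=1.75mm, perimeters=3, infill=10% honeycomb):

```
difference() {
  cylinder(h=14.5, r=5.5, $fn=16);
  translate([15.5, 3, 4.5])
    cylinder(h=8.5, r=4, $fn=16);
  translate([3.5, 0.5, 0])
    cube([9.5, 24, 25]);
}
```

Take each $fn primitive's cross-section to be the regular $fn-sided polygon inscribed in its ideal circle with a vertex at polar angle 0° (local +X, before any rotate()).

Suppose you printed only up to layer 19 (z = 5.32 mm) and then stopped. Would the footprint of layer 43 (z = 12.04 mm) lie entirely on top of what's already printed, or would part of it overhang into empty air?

Compare the two slices. At z = 5.32: the r=5.5 cylinder contributes a regular 16-gon of circumradius 5.5 (area = (16/2)·5.500²·sin(360°/16) = 92.61 mm²); the r=4 cylinder at (15.5, 3) contributes a regular 16-gon of circumradius 4 (area = (16/2)·4.000²·sin(360°/16) = 48.98 mm²); the cube at (3.5, 0.5) is present — its section is the full 9.5×24 rectangle (area 228.00 mm²); Taking the first minus the rest: starting from the r=5.5 cylinder (92.61 mm²), the r=4 cylinder at (15.5, 3) misses the remaining region (no effect); the 9.5×24 cube at (3.5, 0.5) partially overlaps it — only the 4.60 mm² overlap (of its 228.00 mm²) is removed, clipping the outline — area = 88.01 mm². At z = 12.04: the r=5.5 cylinder contributes a regular 16-gon of circumradius 5.5 (area = (16/2)·5.500²·sin(360°/16) = 92.61 mm²); the r=4 cylinder at (15.5, 3) gives a regular 16-gon of circumradius 4 (constant along its height) (area = (16/2)·4.000²·sin(360°/16) = 48.98 mm²); the cube at (3.5, 0.5) (footprint 9.5×24) is included at this height (area 228.00 mm²); After the difference (first − rest): starting from the r=5.5 cylinder (92.61 mm²), the r=4 cylinder at (15.5, 3) misses the remaining region (no effect); the 9.5×24 cube at (3.5, 0.5) partially overlaps it — only the 4.60 mm² overlap (of its 228.00 mm²) is removed, clipping the outline — area = 88.01 mm². Checking containment: the cross-section at z = 12.04 is a subset of the cross-section at z = 5.32.

entirely on top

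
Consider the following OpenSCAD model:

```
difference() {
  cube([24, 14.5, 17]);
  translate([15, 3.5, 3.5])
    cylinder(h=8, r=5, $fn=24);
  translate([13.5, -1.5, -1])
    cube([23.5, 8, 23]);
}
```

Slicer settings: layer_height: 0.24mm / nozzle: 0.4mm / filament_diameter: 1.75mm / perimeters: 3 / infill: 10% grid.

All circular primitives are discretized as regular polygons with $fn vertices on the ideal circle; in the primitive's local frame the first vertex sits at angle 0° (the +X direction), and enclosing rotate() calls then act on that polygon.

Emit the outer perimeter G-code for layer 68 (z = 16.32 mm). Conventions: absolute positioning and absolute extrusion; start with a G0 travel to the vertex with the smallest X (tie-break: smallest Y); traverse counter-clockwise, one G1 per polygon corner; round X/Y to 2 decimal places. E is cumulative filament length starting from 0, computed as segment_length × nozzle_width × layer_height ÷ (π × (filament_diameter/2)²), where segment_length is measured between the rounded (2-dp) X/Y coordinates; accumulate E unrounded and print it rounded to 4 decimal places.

At z = 16.32 mm: the 24×14.5 cube contributes its full rectangle; the cylinder at (15, 3.5) is absent (z outside [3.5, 11.5]); the cube at (13.5, -1.5) is present — its section is the full 23.5×8 rectangle; After the difference (first − rest): starting from the 24×14.5 cube, the 23.5×8 cube at (13.5, -1.5) partially overlaps it — only the 68.25 mm² overlap (of its 188.00 mm²) is removed, clipping the outline — 1 connected region. The outline is a single polygon with 6 vertices. Extrusion per mm of travel: 0.4 × 0.24 / (π × 0.875²) = 0.039912. Accumulating E over each segment gives final E = 3.0732.

G0 X0.00 Y0.00 Z16.32
G1 X13.50 Y0.00 E0.5388
G1 X13.50 Y6.50 E0.7982
G1 X24.00 Y6.50 E1.2173
G1 X24.00 Y14.50 E1.5366
G1 X0.00 Y14.50 E2.4945
G1 X0.00 Y0.00 E3.0732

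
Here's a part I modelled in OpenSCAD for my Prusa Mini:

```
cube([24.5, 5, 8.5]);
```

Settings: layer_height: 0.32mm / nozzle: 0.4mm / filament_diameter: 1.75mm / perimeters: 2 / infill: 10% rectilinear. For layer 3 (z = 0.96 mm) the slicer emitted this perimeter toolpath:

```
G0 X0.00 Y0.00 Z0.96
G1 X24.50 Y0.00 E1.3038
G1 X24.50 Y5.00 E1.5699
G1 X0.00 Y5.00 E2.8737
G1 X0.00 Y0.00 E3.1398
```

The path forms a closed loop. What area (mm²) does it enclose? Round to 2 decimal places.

122.50 mm²

Apply the shoelace formula to the sequence of (X, Y) vertices; enclosed area = 122.50 mm².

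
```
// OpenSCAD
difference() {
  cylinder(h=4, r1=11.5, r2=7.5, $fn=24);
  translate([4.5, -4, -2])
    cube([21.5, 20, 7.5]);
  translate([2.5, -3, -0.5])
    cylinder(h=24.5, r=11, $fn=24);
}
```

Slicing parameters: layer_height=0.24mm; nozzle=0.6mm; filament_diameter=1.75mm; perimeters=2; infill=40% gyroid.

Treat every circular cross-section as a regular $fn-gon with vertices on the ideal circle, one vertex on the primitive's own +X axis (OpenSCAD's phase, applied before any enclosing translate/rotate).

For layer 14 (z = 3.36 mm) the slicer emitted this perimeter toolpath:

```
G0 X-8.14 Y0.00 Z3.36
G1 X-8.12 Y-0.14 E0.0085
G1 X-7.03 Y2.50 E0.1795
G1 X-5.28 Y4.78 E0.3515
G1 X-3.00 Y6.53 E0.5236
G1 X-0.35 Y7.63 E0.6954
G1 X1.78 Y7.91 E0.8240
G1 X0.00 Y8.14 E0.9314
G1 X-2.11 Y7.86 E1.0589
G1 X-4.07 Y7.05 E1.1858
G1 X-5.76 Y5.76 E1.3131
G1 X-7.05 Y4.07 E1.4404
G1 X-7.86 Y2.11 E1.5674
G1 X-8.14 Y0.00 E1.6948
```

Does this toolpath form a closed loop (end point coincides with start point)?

yes

Start point (G0): (-8.14, 0.00). End point (last G1): the path returns to the start — closed.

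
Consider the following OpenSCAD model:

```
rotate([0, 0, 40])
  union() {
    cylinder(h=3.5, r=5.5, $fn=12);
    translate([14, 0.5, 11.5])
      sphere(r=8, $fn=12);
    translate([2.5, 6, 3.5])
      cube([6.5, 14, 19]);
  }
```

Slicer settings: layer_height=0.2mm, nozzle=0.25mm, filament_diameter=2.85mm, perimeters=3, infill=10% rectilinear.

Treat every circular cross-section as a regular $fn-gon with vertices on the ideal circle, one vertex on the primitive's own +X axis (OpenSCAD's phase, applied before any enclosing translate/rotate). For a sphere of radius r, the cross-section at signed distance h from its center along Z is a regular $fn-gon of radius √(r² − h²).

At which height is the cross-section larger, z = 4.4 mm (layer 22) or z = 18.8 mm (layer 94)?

layer 22 (z = 4.4 mm)

Layer 22 (z = 4.4): the cylinder is not intersected at this z (z outside [0, 3.5]); the r=8 sphere at (14, 0.5) slices to a regular 12-gon of circumradius 3.686 (√(r²−h²) with h=7.1 from center) (area = (12/2)·3.686²·sin(360°/12) = 40.77 mm²); the cube at (2.5, 6) (footprint 6.5×14) is included at this height (area 91.00 mm²); Merging all regions: the 2 present regions are separate (no shared area or edge), so areas and boundary lengths simply add and each stays a separate island — area = 131.77 mm²; (whole slice rotated 40° about Z — lengths, areas and connectivity unchanged). So its area = 131.77 mm². Layer 94 (z = 18.8): the cylinder does not reach this height (z outside [0, 3.5]); the r=8 sphere at (14, 0.5) contributes a regular 12-gon of circumradius √(8²−7.3²) = 3.273 (area = (12/2)·3.273²·sin(360°/12) = 32.13 mm²); the cube at (2.5, 6) is present — its section is the full 6.5×14 rectangle (area 91.00 mm²); Merging all regions: the 2 present regions are separate (no shared area or edge), so areas and boundary lengths simply add and each stays a separate island — area = 123.13 mm²; (whole slice rotated 40° about Z — lengths, areas and connectivity unchanged). So its area = 123.13 mm². Layer 22 is larger (131.77 vs 123.13 mm²).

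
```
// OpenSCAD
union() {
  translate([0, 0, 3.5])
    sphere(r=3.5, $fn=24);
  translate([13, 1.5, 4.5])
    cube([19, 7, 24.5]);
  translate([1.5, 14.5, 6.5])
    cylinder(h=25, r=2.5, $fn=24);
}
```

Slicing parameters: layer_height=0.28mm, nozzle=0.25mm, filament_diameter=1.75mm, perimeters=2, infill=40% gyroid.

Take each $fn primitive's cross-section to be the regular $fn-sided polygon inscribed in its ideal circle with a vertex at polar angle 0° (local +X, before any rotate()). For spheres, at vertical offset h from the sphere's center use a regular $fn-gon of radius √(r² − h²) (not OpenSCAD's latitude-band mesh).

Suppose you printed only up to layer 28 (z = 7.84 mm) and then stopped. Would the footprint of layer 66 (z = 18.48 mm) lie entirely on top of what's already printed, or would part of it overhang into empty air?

entirely on top

Compare the two slices. At z = 7.84: the sphere does not reach this height (|z−center|=4.340 > r=3.5); the cube at (13, 1.5) (footprint 19×7) is included at this height (area 133.00 mm²); the r=2.5 cylinder at (1.5, 14.5) contributes a regular 24-gon of circumradius 2.5 (area = (24/2)·2.500²·sin(360°/24) = 19.41 mm²); Merging all regions: the 2 present regions are separate (no shared area or edge), so areas and boundary lengths simply add and each stays a separate island — area = 152.41 mm². At z = 18.48: the sphere is not intersected at this z (|z−center|=14.980 > r=3.5); the 19×7 cube at (13, 1.5) contributes its full rectangle (area 133.00 mm²); the r=2.5 cylinder at (1.5, 14.5) gives a regular 24-gon of circumradius 2.5 (constant along its height) (area = (24/2)·2.500²·sin(360°/24) = 19.41 mm²); Merging all regions: the 2 present regions are separate (no shared area or edge), so areas and boundary lengths simply add and each stays a separate island — area = 152.41 mm². Checking containment: the cross-section at z = 18.48 is a subset of the cross-section at z = 7.84.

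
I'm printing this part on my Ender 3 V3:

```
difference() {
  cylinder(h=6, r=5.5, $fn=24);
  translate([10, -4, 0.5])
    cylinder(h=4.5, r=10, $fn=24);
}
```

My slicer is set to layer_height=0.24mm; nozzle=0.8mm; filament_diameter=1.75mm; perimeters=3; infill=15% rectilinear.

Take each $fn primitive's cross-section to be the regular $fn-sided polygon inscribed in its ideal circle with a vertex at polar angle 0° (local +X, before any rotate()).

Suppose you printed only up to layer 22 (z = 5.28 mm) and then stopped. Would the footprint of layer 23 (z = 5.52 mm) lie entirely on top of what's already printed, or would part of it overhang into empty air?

entirely on top

Compare the two slices. At z = 5.28: the cylinder: section is a regular 24-gon, circumradius r=5.5 (area = (24/2)·5.500²·sin(360°/24) = 93.95 mm²); the cylinder at (10, -4) is absent (z outside [0.5, 5]); Subtracting the remaining from the first: none of the subtracted shapes is present at this height, so the r=5.5 cylinder is unchanged — area = 93.95 mm². At z = 5.52: the r=5.5 cylinder gives a regular 24-gon of circumradius 5.5 (constant along its height) (area = (24/2)·5.500²·sin(360°/24) = 93.95 mm²); the cylinder at (10, -4) does not reach this height (z outside [0.5, 5]); After the difference (first − rest): none of the subtracted shapes is present at this height, so the r=5.5 cylinder is unchanged — area = 93.95 mm². Checking containment: the cross-section at z = 5.52 is a subset of the cross-section at z = 5.28.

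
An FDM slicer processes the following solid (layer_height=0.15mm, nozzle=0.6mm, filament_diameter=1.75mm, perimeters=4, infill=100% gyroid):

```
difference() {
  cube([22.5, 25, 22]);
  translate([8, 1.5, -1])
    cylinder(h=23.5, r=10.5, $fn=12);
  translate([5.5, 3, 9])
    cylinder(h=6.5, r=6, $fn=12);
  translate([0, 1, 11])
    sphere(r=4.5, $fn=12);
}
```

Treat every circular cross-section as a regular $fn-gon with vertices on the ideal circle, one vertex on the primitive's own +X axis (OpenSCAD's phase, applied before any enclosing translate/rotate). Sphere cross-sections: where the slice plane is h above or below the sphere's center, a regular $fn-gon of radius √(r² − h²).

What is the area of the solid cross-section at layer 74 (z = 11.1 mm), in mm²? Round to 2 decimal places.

379.71 mm²

At z = 11.1 mm: the cube is present — its section is the full 22.5×25 rectangle (area 562.50 mm²); the r=10.5 cylinder at (8, 1.5) gives a regular 12-gon of circumradius 10.5 (constant along its height) (area = (12/2)·10.500²·sin(360°/12) = 330.75 mm²); the r=6 cylinder at (5.5, 3) contributes a regular 12-gon of circumradius 6 (area = (12/2)·6.000²·sin(360°/12) = 108.00 mm²); the r=4.5 sphere at (0, 1) contributes a regular 12-gon of circumradius √(4.5²−0.1²) = 4.499 (area = (12/2)·4.499²·sin(360°/12) = 60.72 mm²); Taking the first minus the rest: starting from the 22.5×25 cube (562.50 mm²), the r=10.5 cylinder at (8, 1.5) partially overlaps it — only the 182.79 mm² overlap (of its 330.75 mm²) is removed, clipping the outline; the r=6 cylinder at (5.5, 3) misses the remaining region (no effect); the r=4.5 sphere at (0, 1) misses the remaining region (no effect) — area = 379.71 mm². Overall, the cross-section is a single solid region. Net area = 379.71 mm².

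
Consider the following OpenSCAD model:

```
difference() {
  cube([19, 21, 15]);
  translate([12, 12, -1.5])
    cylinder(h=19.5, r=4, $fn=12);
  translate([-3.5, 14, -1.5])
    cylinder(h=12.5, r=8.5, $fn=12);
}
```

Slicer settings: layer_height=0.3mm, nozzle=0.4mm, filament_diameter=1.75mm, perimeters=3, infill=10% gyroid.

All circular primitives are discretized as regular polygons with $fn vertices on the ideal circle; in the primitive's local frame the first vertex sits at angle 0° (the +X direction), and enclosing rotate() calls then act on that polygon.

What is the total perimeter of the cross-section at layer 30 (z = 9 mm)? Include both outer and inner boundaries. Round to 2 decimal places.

107.04 mm

At z = 9 mm: the 19×21 cube contributes its full rectangle (perimeter 80.00 mm); the r=4 cylinder at (12, 12) contributes a regular 12-gon of circumradius 4 (perimeter = 2·12·4.000·sin(180°/12) = 24.85 mm); the cylinder at (-3.5, 14): section is a regular 12-gon, circumradius r=8.5 (perimeter = 2·12·8.500·sin(180°/12) = 52.80 mm); Subtracting the remaining from the first: starting from the 19×21 cube, the r=4 cylinder at (12, 12) lies wholly inside it (removes its full 48.00 mm² and its 24.85 mm outline becomes a hole wall); the r=8.5 cylinder at (-3.5, 14) partially overlaps it — only the 51.75 mm² overlap (of its 216.75 mm²) is removed, clipping the outline — boundary (outer + 1 inner loop) = 107.04 mm. Overall, the cross-section is one region with 1 hole. Total boundary length (outer + inner) = 107.04 mm.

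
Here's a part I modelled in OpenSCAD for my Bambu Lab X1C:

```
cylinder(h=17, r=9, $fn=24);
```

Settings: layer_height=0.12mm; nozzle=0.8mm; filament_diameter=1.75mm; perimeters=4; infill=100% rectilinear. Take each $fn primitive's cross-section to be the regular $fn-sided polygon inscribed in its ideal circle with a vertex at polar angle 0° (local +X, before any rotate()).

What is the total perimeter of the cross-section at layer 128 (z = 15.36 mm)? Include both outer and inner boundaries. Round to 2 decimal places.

At z = 15.36 mm: the cylinder: section is a regular 24-gon, circumradius r=9 (perimeter = 2·24·9.000·sin(180°/24) = 56.39 mm). Overall, the cross-section is a single solid region. Total boundary length (outer) = 56.39 mm.

56.39 mm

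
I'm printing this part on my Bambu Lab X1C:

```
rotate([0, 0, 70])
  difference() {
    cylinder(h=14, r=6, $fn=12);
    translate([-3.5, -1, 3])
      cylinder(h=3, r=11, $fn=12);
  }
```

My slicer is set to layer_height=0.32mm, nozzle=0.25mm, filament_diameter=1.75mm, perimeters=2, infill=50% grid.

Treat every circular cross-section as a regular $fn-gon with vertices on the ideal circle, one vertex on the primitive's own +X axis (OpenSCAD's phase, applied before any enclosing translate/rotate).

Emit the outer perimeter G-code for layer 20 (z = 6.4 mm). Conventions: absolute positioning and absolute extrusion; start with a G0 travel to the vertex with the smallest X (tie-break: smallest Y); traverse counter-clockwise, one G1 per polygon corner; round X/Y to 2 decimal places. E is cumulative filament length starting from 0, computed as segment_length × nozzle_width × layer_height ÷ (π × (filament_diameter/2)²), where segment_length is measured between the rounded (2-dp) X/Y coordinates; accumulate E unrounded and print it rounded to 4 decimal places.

At z = 6.4 mm: the r=6 cylinder contributes a regular 12-gon of circumradius 6; the cylinder at (-3.5, -1) does not reach this height (z outside [3, 6]); After the difference (first − rest): none of the subtracted shapes is present at this height, so the r=6 cylinder is unchanged — 1 connected region; (rotated 70° about Z; rotation is an isometry so areas/perimeters/island counts are preserved). The outline is a single polygon with 12 vertices. Extrusion per mm of travel: 0.25 × 0.32 / (π × 0.875²) = 0.033260. Accumulating E over each segment gives final E = 1.2401.

G0 X-5.91 Y-1.04 Z6.40
G1 X-4.60 Y-3.86 E0.1034
G1 X-2.05 Y-5.64 E0.2069
G1 X1.04 Y-5.91 E0.3100
G1 X3.86 Y-4.60 E0.4134
G1 X5.64 Y-2.05 E0.5169
G1 X5.91 Y1.04 E0.6200
G1 X4.60 Y3.86 E0.7235
G1 X2.05 Y5.64 E0.8269
G1 X-1.04 Y5.91 E0.9301
G1 X-3.86 Y4.60 E1.0335
G1 X-5.64 Y2.05 E1.1369
G1 X-5.91 Y-1.04 E1.2401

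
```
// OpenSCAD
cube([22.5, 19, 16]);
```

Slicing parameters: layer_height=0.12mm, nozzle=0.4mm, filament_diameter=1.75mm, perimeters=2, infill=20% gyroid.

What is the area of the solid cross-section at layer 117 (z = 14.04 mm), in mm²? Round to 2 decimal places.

427.50 mm²

At z = 14.04 mm: the cube is present — its section is the full 22.5×19 rectangle (area 427.50 mm²). Overall, the cross-section is a single solid region. Net area = 427.50 mm².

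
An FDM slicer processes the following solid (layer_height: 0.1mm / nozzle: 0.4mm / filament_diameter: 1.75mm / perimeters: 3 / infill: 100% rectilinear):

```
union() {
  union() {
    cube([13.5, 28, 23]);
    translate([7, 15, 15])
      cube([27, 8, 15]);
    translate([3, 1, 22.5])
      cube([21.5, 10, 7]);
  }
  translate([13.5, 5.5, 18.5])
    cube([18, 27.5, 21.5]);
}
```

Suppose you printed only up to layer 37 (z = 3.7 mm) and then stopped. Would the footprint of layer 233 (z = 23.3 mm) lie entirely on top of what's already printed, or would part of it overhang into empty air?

part overhangs

Compare the two slices. At z = 3.7: the 13.5×28 cube contributes its full rectangle (area 378.00 mm²); the cube at (7, 15) is not intersected at this z (z outside [15, 30]); the cube at (3, 1) does not reach this height (z outside [22.5, 29.5]); Combining (union): only the 13.5×28 cube is present, so the union is just that shape — area = 378.00 mm²; the cube at (13.5, 5.5) is not intersected at this z (z outside [18.5, 40]); Combining (union): only the result so far is present, so the union is just that shape — area = 378.00 mm². At z = 23.3: the cube does not reach this height (z outside [0, 23]); the cube at (7, 15) (footprint 27×8) is included at this height (area 216.00 mm²); the cube at (3, 1) (footprint 21.5×10) is included at this height (area 215.00 mm²); Taking the union: the 2 present regions are separate (no shared area or edge), so areas and boundary lengths simply add and each stays a separate island — area = 431.00 mm²; the 18×27.5 cube at (13.5, 5.5) contributes its full rectangle (area 495.00 mm²); Combining (union): the regions partially overlap — summed areas 926.00 mm² minus the doubly-counted overlap 204.50 mm² gives 721.50 mm² — area = 721.50 mm². Checking containment: at z = 23.3 the cross-section extends beyond the z = 3.7 cross-section by about 564.50 mm².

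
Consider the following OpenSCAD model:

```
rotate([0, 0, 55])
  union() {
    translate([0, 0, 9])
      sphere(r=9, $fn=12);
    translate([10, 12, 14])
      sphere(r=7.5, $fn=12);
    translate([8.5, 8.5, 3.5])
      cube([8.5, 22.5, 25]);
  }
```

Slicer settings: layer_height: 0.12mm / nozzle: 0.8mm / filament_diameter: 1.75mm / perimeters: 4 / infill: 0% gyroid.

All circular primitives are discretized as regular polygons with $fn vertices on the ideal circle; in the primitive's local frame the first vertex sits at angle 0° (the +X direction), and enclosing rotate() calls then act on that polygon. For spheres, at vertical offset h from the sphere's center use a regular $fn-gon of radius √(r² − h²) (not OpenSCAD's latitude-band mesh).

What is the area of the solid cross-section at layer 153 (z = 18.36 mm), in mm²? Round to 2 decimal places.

At z = 18.36 mm: the sphere does not reach this height (|z−center|=9.360 > r=9); the r=7.5 sphere at (10, 12) slices to a regular 12-gon of circumradius 6.102 (√(r²−h²) with h=4.36 from center) (area = (12/2)·6.102²·sin(360°/12) = 111.72 mm²); the cube at (8.5, 8.5) (footprint 8.5×22.5) is included at this height (area 191.25 mm²); Taking the union: the regions partially overlap — summed areas 302.97 mm² minus the doubly-counted overlap 61.68 mm² gives 241.29 mm² — area = 241.29 mm²; (whole slice rotated 55° about Z — lengths, areas and connectivity unchanged). Overall, the cross-section is a single solid region. Net area = 241.29 mm².

241.29 mm²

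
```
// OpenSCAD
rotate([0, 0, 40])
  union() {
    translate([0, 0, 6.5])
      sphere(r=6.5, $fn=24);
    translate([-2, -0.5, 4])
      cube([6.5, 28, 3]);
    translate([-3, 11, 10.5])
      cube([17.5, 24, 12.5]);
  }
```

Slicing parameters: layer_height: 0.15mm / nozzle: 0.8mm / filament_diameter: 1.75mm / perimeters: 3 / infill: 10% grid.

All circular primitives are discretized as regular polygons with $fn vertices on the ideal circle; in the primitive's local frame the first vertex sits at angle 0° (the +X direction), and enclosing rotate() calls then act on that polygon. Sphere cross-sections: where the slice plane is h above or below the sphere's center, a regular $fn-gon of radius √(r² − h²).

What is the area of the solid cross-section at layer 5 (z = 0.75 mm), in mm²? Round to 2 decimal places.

At z = 0.75 mm: the sphere: section is a regular 24-gon, circumradius = √(r²−h²) = √(6.5²−5.75²) = 3.031 (area = (24/2)·3.031²·sin(360°/24) = 28.53 mm²); the cube at (-2, -0.5) is not intersected at this z (z outside [4, 7]); the cube at (-3, 11) is not intersected at this z (z outside [10.5, 23]); Merging all regions: only the r=6.5 sphere is present, so the union is just that shape — area = 28.53 mm²; (whole slice rotated 40° about Z — lengths, areas and connectivity unchanged). Overall, the cross-section is a single solid region. Net area = 28.53 mm².

28.53 mm²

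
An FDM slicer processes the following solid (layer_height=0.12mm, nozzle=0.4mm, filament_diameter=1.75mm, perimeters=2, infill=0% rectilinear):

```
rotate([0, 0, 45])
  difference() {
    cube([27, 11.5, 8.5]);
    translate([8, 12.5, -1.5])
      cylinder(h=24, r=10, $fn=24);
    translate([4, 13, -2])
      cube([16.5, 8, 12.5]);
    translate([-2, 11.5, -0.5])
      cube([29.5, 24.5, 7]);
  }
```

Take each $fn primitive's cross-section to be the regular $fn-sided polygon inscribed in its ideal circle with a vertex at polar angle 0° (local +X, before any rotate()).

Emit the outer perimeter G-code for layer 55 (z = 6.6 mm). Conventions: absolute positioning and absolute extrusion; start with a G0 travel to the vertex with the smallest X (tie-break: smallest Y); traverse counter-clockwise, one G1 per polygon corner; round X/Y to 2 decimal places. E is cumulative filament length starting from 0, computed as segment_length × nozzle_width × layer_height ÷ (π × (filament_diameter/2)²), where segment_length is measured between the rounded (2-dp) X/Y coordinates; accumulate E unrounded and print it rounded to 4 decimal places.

At z = 6.6 mm: the cube (footprint 27×11.5) is included at this height; the r=10 cylinder at (8, 12.5) gives a regular 24-gon of circumradius 10 (constant along its height); the 16.5×8 cube at (4, 13) contributes its full rectangle; the cube at (-2, 11.5) is absent (z outside [-0.5, 6.5]); Taking the first minus the rest: starting from the 27×11.5 cube, the r=10 cylinder at (8, 12.5) partially overlaps it — only the 129.54 mm² overlap (of its 310.58 mm²) is removed, clipping the outline; the 16.5×8 cube at (4, 13) misses the remaining region (no effect) — 1 connected region; (rotated 45° about Z; rotation is an isometry so areas/perimeters/island counts are preserved). The outline is a single polygon with 14 vertices. Extrusion per mm of travel: 0.4 × 0.12 / (π × 0.875²) = 0.019956. Accumulating E over each segment gives final E = 1.5619.

G0 X-4.69 Y4.69 Z6.60
G1 X0.00 Y0.00 E0.1324
G1 X19.09 Y19.09 E0.6711
G1 X10.96 Y27.22 E0.9006
G1 X4.50 Y20.77 E1.0827
G1 X5.48 Y19.50 E1.1148
G1 X6.48 Y17.08 E1.1670
G1 X6.82 Y14.50 E1.2189
G1 X6.48 Y11.91 E1.2711
G1 X5.48 Y9.50 E1.3231
G1 X3.89 Y7.42 E1.3754
G1 X1.82 Y5.84 E1.4274
G1 X-0.59 Y4.84 E1.4794
G1 X-3.18 Y4.50 E1.5316
G1 X-4.69 Y4.69 E1.5619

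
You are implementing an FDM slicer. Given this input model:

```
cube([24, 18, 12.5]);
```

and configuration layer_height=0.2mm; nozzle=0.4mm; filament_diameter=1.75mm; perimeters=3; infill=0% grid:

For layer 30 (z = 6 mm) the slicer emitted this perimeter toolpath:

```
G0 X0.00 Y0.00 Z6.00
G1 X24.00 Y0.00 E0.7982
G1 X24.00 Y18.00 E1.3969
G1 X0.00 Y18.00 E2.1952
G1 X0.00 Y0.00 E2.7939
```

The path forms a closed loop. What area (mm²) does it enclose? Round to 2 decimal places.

Apply the shoelace formula to the sequence of (X, Y) vertices; enclosed area = 432.00 mm².

432.00 mm²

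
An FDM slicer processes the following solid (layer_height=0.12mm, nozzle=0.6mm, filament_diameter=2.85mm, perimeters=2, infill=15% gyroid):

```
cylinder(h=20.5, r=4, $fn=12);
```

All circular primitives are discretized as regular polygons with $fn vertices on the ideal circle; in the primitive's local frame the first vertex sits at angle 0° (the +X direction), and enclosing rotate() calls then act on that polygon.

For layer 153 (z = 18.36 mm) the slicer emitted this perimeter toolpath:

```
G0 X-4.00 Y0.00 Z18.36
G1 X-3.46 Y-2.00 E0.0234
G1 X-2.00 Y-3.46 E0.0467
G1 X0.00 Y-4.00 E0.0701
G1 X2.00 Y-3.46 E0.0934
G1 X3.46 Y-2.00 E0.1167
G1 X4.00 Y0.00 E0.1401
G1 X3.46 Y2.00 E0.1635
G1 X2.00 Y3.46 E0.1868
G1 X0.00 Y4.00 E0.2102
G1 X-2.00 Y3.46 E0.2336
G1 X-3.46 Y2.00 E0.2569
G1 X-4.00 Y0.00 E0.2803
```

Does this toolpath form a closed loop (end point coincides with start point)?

yes

Start point (G0): (-4.00, 0.00). End point (last G1): the path returns to the start — closed.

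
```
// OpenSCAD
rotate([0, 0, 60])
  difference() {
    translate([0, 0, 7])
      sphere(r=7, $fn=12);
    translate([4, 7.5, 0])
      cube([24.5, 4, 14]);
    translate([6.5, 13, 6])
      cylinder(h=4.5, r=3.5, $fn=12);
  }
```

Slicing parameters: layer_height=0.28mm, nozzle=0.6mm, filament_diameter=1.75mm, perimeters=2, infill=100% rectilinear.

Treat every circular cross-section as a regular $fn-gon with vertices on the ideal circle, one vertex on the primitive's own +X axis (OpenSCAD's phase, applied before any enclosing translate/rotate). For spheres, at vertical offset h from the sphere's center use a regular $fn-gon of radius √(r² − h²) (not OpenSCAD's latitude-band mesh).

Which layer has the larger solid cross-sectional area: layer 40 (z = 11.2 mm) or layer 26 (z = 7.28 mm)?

Layer 40 (z = 11.2): the sphere: section is a regular 12-gon, circumradius = √(r²−h²) = √(7²−4.2²) = 5.600 (area = (12/2)·5.600²·sin(360°/12) = 94.08 mm²); the cube at (4, 7.5) (footprint 24.5×4) is included at this height (area 98.00 mm²); the cylinder at (6.5, 13) is not intersected at this z (z outside [6, 10.5]); Taking the first minus the rest: starting from the r=7 sphere (94.08 mm²), the 24.5×4 cube at (4, 7.5) misses the remaining region (no effect) — area = 94.08 mm²; (whole slice rotated 60° about Z — lengths, areas and connectivity unchanged). So its area = 94.08 mm². Layer 26 (z = 7.28): the r=7 sphere contributes a regular 12-gon of circumradius √(7²−0.28²) = 6.994 (area = (12/2)·6.994²·sin(360°/12) = 146.76 mm²); the cube at (4, 7.5) is present — its section is the full 24.5×4 rectangle (area 98.00 mm²); the r=3.5 cylinder at (6.5, 13) contributes a regular 12-gon of circumradius 3.5 (area = (12/2)·3.500²·sin(360°/12) = 36.75 mm²); After the difference (first − rest): starting from the r=7 sphere (146.76 mm²), the 24.5×4 cube at (4, 7.5) misses the remaining region (no effect); the r=3.5 cylinder at (6.5, 13) misses the remaining region (no effect) — area = 146.76 mm²; (rotated 60° about Z; rotation is an isometry so areas/perimeters/island counts are preserved). So its area = 146.76 mm². Layer 26 is larger (146.76 vs 94.08 mm²).

layer 26 (z = 7.28 mm)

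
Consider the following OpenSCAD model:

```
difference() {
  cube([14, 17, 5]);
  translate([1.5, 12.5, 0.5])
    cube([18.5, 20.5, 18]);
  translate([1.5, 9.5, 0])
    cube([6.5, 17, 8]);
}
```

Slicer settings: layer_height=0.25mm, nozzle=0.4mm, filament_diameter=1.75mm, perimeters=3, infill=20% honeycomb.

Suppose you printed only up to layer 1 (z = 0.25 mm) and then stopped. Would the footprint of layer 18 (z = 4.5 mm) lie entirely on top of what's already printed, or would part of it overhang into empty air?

Compare the two slices. At z = 0.25: the cube (footprint 14×17) is included at this height (area 238.00 mm²); the cube at (1.5, 12.5) does not reach this height (z outside [0.5, 18.5]); the cube at (1.5, 9.5) is present — its section is the full 6.5×17 rectangle (area 110.50 mm²); Taking the first minus the rest: starting from the 14×17 cube (238.00 mm²), the 6.5×17 cube at (1.5, 9.5) partially overlaps it — only the 48.75 mm² overlap (of its 110.50 mm²) is removed, clipping the outline — area = 189.25 mm². At z = 4.5: the cube is present — its section is the full 14×17 rectangle (area 238.00 mm²); the 18.5×20.5 cube at (1.5, 12.5) contributes its full rectangle (area 379.25 mm²); the cube at (1.5, 9.5) (footprint 6.5×17) is included at this height (area 110.50 mm²); After the difference (first − rest): starting from the 14×17 cube (238.00 mm²), the 18.5×20.5 cube at (1.5, 12.5) partially overlaps it — only the 56.25 mm² overlap (of its 379.25 mm²) is removed, clipping the outline; the 6.5×17 cube at (1.5, 9.5) partially overlaps it — only the 19.50 mm² overlap (of its 110.50 mm²) is removed, clipping the outline — area = 162.25 mm². Checking containment: the cross-section at z = 4.5 is a subset of the cross-section at z = 0.25.

entirely on top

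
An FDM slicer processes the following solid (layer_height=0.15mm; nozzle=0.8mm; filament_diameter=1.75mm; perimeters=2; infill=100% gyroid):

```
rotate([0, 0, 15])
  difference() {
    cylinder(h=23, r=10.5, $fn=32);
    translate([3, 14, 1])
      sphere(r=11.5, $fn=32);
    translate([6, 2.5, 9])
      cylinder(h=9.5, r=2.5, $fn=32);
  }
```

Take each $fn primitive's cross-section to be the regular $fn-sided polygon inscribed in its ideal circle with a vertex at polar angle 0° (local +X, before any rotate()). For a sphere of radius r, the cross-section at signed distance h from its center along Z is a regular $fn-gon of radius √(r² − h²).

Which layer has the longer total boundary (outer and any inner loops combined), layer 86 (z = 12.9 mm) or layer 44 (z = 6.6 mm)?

layer 86 (z = 12.9 mm)

Layer 86 (z = 12.9): the cylinder: section is a regular 32-gon, circumradius r=10.5 (perimeter = 2·32·10.500·sin(180°/32) = 65.87 mm); the sphere at (3, 14) is absent (|z−center|=11.900 > r=11.5); the cylinder at (6, 2.5): section is a regular 32-gon, circumradius r=2.5 (perimeter = 2·32·2.500·sin(180°/32) = 15.68 mm); Subtracting the remaining from the first: starting from the r=10.5 cylinder, the r=2.5 cylinder at (6, 2.5) lies wholly inside it (removes its full 19.51 mm² and its 15.68 mm outline becomes a hole wall) — boundary (outer + 1 inner loop) = 81.55 mm; (whole slice rotated 15° about Z — lengths, areas and connectivity unchanged). So its perimeter = 81.55 mm. Layer 44 (z = 6.6): the r=10.5 cylinder gives a regular 32-gon of circumradius 10.5 (constant along its height) (perimeter = 2·32·10.500·sin(180°/32) = 65.87 mm); the r=11.5 sphere at (3, 14) slices to a regular 32-gon of circumradius 10.044 (√(r²−h²) with h=5.6 from center) (perimeter = 2·32·10.044·sin(180°/32) = 63.01 mm); the cylinder at (6, 2.5) is absent (z outside [9, 18.5]); Taking the first minus the rest: starting from the r=10.5 cylinder, the r=11.5 sphere at (3, 14) partially overlaps it — only the 62.19 mm² overlap (of its 314.92 mm²) is removed, clipping the outline — boundary = 66.11 mm; (whole slice rotated 15° about Z — lengths, areas and connectivity unchanged). So its perimeter = 66.11 mm. Layer 86 is larger (81.55 vs 66.11 mm).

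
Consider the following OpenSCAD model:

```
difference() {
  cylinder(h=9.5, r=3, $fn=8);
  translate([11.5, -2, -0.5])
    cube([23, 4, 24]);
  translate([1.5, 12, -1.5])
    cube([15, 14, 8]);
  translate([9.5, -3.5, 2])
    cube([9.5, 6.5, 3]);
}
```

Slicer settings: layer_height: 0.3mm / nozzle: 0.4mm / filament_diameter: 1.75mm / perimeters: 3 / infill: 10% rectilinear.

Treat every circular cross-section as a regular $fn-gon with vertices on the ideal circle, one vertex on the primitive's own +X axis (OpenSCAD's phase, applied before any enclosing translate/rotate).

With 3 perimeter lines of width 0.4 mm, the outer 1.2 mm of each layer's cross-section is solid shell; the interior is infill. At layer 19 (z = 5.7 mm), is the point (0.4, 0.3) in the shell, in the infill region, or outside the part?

infill

At z = 5.7 mm: the cylinder: section is a regular 8-gon, circumradius r=3; the cube at (11.5, -2) (footprint 23×4) is included at this height; the cube at (1.5, 12) (footprint 15×14) is included at this height; the cube at (9.5, -3.5) is not intersected at this z (z outside [2, 5]); After the difference (first − rest): starting from the r=3 cylinder, the 23×4 cube at (11.5, -2) misses the remaining region (no effect); the 15×14 cube at (1.5, 12) misses the remaining region (no effect) — 1 connected region. Overall, the cross-section is a single solid region. The nearest boundary edge runs (2.12, 2.12)→(3.00, 0.00); distance from the point to it = 2.29 mm. The point is inside the cross-section and 2.29 mm from the nearest boundary — more than the 1.2 mm shell width (3 × 0.4), so it's in the infill interior.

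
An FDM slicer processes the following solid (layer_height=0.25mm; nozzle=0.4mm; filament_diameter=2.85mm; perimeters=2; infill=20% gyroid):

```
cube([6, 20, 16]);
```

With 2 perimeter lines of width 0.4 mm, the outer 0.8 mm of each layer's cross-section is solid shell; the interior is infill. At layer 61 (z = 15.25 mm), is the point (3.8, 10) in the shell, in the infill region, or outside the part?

At z = 15.25 mm: the cube (footprint 6×20) is included at this height. Overall, the cross-section is a single solid region. The nearest boundary edge runs (6.00, 0.00)→(6.00, 20.00); distance from the point to it = 2.20 mm. The point is inside the cross-section and 2.20 mm from the nearest boundary — more than the 0.8 mm shell width (2 × 0.4), so it's in the infill interior.

infill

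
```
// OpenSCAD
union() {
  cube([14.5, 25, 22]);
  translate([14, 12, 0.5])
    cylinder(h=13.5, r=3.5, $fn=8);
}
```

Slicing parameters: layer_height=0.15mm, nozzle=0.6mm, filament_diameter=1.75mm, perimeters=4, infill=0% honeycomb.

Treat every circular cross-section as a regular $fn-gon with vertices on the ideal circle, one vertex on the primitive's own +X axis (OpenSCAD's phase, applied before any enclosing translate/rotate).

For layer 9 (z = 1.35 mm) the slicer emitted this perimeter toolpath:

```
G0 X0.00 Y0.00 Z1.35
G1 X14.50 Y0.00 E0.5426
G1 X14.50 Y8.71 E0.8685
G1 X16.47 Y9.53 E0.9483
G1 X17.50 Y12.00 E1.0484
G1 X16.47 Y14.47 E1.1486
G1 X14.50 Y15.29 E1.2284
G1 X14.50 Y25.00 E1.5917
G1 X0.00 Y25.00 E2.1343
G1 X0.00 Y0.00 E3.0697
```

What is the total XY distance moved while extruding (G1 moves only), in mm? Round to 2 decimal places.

Sum the Euclidean lengths of each G1 segment: total = 82.04 mm.

82.04 mm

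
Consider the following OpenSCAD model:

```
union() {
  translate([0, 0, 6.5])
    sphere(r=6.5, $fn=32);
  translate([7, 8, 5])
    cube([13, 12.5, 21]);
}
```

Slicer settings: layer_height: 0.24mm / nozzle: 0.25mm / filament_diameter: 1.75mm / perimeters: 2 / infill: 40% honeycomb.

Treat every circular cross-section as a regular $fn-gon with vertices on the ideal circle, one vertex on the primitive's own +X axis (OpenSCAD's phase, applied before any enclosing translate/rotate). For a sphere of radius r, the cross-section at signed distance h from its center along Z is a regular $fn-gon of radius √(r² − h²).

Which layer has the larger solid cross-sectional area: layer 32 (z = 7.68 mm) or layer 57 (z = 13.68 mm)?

layer 32 (z = 7.68 mm)

Layer 32 (z = 7.68): the r=6.5 sphere slices to a regular 32-gon of circumradius 6.392 (√(r²−h²) with h=1.18 from center) (area = (32/2)·6.392²·sin(360°/32) = 127.53 mm²); the 13×12.5 cube at (7, 8) contributes its full rectangle (area 162.50 mm²); Taking the union: the 2 present regions are separate (no shared area or edge), so areas and boundary lengths simply add and each stays a separate island — area = 290.03 mm². So its area = 290.03 mm². Layer 57 (z = 13.68): the sphere does not reach this height (|z−center|=7.180 > r=6.5); the cube at (7, 8) is present — its section is the full 13×12.5 rectangle (area 162.50 mm²); Combining (union): only the 13×12.5 cube at (7, 8) is present, so the union is just that shape — area = 162.50 mm². So its area = 162.50 mm². Layer 32 is larger (290.03 vs 162.50 mm²).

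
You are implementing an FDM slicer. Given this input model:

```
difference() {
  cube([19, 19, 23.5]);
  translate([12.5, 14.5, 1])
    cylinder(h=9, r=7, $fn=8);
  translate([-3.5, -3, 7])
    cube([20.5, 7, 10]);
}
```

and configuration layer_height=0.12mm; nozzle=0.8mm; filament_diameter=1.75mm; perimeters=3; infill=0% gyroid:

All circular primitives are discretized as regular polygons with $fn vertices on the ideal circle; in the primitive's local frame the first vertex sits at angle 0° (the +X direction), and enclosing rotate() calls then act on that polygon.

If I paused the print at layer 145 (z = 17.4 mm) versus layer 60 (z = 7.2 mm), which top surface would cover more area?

Layer 145 (z = 17.4): the cube is present — its section is the full 19×19 rectangle (area 361.00 mm²); the cylinder at (12.5, 14.5) does not reach this height (z outside [1, 10]); the cube at (-3.5, -3) is not intersected at this z (z outside [7, 17]); Taking the first minus the rest: none of the subtracted shapes is present at this height, so the 19×19 cube is unchanged — area = 361.00 mm². So its area = 361.00 mm². Layer 60 (z = 7.2): the 19×19 cube contributes its full rectangle (area 361.00 mm²); the cylinder at (12.5, 14.5): section is a regular 8-gon, circumradius r=7 (area = (8/2)·7.000²·sin(360°/8) = 138.59 mm²); the cube at (-3.5, -3) (footprint 20.5×7) is included at this height (area 143.50 mm²); Taking the first minus the rest: starting from the 19×19 cube (361.00 mm²), the r=7 cylinder at (12.5, 14.5) partially overlaps it — only the 123.31 mm² overlap (of its 138.59 mm²) is removed, clipping the outline; the 20.5×7 cube at (-3.5, -3) partially overlaps it — only the 68.00 mm² overlap (of its 143.50 mm²) is removed, clipping the outline — area = 169.69 mm². So its area = 169.69 mm². Layer 145 is larger (361.00 vs 169.69 mm²).

layer 145 (z = 17.4 mm)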